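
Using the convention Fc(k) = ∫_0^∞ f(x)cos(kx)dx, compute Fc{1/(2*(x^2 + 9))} pi*exp(-3*k)/12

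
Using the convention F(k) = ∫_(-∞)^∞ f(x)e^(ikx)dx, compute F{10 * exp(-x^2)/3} 10 * sqrt(pi) * exp(-k^2/4)/3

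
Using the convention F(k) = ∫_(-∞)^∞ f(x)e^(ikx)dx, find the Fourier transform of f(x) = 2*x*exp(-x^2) I*sqrt(pi)*k*exp(-k^2/4)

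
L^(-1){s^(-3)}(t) t^2/2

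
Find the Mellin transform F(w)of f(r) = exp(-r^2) gamma(w/2)/2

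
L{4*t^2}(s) 8/s^3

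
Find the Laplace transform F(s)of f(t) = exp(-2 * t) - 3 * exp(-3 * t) 1/(s + 2) - 3/(s + 3)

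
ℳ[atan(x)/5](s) -pi * sec(pi * s/2)/(10 * s)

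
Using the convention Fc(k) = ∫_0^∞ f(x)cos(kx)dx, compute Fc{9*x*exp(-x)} 9*(1 - k^2)/(k^2 + 1)^2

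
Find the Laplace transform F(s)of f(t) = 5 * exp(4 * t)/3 5/(3 * (s - 4))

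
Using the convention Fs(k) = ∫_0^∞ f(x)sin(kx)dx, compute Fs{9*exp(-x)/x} 9*atan(k)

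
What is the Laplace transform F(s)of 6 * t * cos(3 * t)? 6 * (s^2 - 9)/(s^2+9)^2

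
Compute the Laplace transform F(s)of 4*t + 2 4/s^2 + 2/s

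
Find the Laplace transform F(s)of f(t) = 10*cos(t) 10*s/(s^2 + 1)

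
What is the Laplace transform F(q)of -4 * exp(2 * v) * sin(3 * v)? -12/((q - 2)^2 + 9)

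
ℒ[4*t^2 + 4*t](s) 8/s^3 + 4/s^2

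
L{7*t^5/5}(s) 168/s^6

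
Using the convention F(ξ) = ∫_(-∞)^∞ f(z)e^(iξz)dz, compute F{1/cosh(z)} pi/cosh(pi*ξ/2)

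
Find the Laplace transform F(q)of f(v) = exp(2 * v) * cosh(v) (q - 2)/((q - 2)^2 - 1)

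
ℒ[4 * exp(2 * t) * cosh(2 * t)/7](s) 4 * (s - 2)/(7 * s * (s - 4))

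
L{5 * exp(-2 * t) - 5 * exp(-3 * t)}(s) 5/(s + 2) - 5/(s + 3)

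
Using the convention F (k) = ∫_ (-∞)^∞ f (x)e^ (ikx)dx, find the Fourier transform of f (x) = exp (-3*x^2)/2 sqrt (3)*sqrt (pi)*exp (-k^2/12)/6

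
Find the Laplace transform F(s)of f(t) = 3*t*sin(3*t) 18*s/(s^2 + 9)^2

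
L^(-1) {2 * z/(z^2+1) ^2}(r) r * sin(r) 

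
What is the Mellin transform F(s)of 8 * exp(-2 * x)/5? 2^(3 - s) * gamma(s)/5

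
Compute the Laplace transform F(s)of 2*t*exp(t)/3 2/(3*(s - 1)^2)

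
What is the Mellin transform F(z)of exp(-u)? gamma(z)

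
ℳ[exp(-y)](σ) gamma(σ)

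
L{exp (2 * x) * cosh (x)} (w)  (w - 2)/ ( (w - 2)^2 - 1)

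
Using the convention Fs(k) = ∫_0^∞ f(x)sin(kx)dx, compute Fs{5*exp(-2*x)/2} 5*k/(2*(k^2 + 4))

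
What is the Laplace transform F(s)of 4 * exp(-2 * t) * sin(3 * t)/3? 4/((s + 2)^2 + 9)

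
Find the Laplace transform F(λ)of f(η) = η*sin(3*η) 6*λ/(λ^2 + 9)^2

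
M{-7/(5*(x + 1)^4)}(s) 7*pi*(s - 3)*(s - 2)*(s - 1)/(30*sin(pi*s))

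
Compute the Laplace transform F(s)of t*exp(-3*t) (s + 3)^(-2)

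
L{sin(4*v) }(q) 4/(q^2 + 16) 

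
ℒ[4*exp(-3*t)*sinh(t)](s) 4/((s + 3)^2 - 1)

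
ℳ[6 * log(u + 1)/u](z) -6 * pi * csc(pi * z)/(z - 1)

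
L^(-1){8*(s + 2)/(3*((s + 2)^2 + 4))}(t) 8*exp(-2*t)*cos(2*t)/3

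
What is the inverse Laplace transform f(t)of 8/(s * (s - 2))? 8 * exp(t) * sinh(t)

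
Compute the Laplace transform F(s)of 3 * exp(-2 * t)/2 3/(2 * (s + 2))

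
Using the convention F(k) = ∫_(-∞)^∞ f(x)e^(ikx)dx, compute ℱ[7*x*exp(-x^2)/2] 7*I*sqrt(pi)*k*exp(-k^2/4)/4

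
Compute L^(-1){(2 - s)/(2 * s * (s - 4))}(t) -exp(2 * t) * cosh(2 * t)/2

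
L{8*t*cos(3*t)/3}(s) 8*(s^2 - 9)/(3*(s^2+9)^2)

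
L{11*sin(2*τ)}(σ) 22/(σ^2 + 4)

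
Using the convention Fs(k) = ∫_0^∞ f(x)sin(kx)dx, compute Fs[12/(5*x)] 6*pi/5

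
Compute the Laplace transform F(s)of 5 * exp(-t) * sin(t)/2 5/(2 * ((s + 1)^2 + 1))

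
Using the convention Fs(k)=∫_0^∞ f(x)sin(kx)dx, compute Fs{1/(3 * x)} pi/6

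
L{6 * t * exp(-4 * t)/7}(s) 6/(7 * (s+4)^2)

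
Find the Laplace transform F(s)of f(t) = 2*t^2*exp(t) 4/(s - 1)^3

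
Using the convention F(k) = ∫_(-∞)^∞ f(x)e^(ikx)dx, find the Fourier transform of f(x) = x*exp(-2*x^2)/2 sqrt(2)*I*sqrt(pi)*k*exp(-k^2/8)/16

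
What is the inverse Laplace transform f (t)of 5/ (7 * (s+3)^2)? 5 * t * exp (-3 * t)/7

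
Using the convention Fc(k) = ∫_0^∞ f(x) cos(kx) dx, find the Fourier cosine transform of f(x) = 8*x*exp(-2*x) 8*(4 - k^2) /(k^2 + 4) ^2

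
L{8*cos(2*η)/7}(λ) 8*λ/(7*(λ^2+4))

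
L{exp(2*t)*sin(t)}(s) 1/((s - 2)^2 + 1)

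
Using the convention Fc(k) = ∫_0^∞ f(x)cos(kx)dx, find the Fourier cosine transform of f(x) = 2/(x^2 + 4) pi * exp(-2 * k)/2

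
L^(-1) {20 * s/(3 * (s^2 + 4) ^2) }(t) 5 * t * sin(2 * t) /3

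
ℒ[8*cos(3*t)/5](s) 8*s/(5*(s^2+9))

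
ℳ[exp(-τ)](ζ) gamma(ζ)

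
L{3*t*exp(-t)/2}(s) 3/(2*(s + 1)^2)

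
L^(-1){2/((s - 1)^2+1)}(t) 2 * exp(t) * sin(t)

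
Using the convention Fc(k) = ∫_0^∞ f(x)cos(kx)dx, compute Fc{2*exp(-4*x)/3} 8/(3*(k^2 + 16))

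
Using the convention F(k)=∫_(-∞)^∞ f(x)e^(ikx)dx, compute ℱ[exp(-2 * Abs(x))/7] 4/(7 * (k^2 + 4))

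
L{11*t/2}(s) 11/(2*s^2)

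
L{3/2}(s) 3/(2*s) 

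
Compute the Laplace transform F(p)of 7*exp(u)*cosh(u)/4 7*(p - 1)/(4*p*(p - 2))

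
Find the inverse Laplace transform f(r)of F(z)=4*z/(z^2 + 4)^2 r*sin(2*r)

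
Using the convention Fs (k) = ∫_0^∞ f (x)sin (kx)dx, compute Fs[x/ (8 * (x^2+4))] pi * exp (-2 * k)/16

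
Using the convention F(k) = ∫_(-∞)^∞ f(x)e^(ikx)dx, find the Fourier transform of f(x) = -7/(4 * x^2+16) -7 * pi * exp(-2 * Abs(k))/8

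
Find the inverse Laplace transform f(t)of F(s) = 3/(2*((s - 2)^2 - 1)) 3*exp(2*t)*sinh(t)/2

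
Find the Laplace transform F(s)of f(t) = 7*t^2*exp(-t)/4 7/(2*(s + 1)^3)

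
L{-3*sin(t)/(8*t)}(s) -3*atan(1/s)/8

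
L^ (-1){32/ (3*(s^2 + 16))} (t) 8*sin (4*t)/3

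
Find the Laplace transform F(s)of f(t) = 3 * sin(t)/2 3/(2 * (s^2+1))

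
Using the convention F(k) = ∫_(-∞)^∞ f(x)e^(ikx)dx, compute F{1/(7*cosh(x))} pi/(7*cosh(pi*k/2))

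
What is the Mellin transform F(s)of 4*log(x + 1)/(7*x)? -4*pi*csc(pi*s)/(7*s - 7)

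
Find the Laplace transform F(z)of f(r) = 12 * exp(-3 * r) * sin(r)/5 12/(5 * ((z + 3)^2 + 1))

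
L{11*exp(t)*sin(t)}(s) 11/((s - 1)^2 + 1)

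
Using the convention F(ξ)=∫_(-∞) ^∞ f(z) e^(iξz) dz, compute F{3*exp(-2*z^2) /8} 3*sqrt(2)*sqrt(pi)*exp(-ξ^2/8) /16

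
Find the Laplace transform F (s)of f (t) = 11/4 11/ (4*s)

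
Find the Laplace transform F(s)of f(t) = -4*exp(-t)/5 -4/(5*s+5)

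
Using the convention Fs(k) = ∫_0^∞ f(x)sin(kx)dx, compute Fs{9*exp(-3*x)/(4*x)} 9*atan(k/3)/4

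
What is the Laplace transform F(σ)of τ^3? 6/σ^4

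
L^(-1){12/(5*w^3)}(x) 6*x^2/5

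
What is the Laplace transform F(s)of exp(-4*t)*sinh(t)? 1/((s + 4)^2 - 1)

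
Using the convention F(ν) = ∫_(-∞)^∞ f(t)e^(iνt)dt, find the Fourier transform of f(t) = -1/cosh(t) -pi/cosh(pi*ν/2)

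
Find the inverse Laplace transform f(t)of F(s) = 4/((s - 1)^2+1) 4 * exp(t) * sin(t)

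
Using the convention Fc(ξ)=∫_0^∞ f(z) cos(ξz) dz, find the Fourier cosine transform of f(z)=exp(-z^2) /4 sqrt(pi) * exp(-ξ^2/4) /8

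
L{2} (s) 2/s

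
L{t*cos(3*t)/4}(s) (s^2 - 9)/(4*(s^2+9)^2)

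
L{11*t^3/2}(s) 33/s^4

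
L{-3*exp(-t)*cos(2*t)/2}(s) 3*(-s - 1)/(2*((s + 1)^2 + 4))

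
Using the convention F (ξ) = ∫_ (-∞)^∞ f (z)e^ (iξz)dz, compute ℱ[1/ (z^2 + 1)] pi * exp (-Abs (ξ))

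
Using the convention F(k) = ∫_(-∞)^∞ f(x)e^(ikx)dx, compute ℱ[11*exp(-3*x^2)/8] 11*sqrt(3)*sqrt(pi)*exp(-k^2/12)/24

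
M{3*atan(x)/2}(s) -3*pi*sec(pi*s/2)/(4*s)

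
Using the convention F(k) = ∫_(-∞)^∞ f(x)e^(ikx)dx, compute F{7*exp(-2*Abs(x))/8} 7/(2*(k^2 + 4))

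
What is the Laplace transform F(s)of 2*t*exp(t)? 2/(s - 1)^2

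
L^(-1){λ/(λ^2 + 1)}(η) cos(η)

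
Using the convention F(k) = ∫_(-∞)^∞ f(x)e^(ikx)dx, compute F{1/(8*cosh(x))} pi/(8*cosh(pi*k/2))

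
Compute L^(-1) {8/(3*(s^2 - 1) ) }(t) 8*sinh(t) /3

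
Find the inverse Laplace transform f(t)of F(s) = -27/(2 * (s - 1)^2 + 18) -9 * exp(t) * sin(3 * t)/2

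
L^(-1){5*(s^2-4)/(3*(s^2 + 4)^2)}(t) 5*t*cos(2*t)/3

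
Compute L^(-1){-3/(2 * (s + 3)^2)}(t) -3 * t * exp(-3 * t)/2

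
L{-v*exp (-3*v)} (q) -1/ (q + 3)^2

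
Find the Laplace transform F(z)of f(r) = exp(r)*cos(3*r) (z - 1)/((z - 1)^2+9)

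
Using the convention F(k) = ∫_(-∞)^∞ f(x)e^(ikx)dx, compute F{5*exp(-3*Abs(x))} 30/(k^2 + 9)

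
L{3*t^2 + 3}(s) 3/s + 6/s^3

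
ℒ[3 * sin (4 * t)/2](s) 6/ (s^2 + 16)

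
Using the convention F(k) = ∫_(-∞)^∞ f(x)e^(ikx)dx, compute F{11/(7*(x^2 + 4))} 11*pi*exp(-2*Abs(k))/14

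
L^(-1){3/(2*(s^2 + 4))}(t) 3*sin(2*t)/4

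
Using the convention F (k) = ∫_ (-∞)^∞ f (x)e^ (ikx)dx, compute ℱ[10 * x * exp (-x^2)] 5 * I * sqrt (pi) * k * exp (-k^2/4)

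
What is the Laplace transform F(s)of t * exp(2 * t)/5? 1/(5 * (s - 2)^2)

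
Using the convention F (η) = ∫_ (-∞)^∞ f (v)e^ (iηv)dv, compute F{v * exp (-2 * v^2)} sqrt (2) * I * sqrt (pi) * η * exp (-η^2/8)/8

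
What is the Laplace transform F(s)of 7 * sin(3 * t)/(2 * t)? 7 * atan(3/s)/2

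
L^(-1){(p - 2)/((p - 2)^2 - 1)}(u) exp(2 * u) * cosh(u)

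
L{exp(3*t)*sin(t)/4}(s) 1/(4*((s - 3)^2 + 1))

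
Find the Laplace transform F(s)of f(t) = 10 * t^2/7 20/(7 * s^3)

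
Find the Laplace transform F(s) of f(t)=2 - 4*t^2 2/s - 8/s^3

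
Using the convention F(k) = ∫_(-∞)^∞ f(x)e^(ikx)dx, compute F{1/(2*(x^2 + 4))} pi*exp(-2*Abs(k))/4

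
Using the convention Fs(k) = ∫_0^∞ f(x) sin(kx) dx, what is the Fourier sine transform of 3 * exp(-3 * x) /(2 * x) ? 3 * atan(k/3) /2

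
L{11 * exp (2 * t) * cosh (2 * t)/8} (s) 11 * (s - 2)/ (8 * s * (s - 4))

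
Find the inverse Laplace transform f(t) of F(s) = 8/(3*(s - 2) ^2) 8*t*exp(2*t) /3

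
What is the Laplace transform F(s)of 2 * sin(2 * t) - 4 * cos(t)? 4/(s^2 + 4) - 4 * s/(s^2 + 1)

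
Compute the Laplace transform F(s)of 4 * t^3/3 8/s^4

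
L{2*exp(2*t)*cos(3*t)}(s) 2*(s - 2)/((s - 2)^2 + 9)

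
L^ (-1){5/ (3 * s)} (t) 5/3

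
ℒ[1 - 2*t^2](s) 1/s - 4/s^3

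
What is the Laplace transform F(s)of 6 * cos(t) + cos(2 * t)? 6 * s/(s^2 + 1) + s/(s^2 + 4)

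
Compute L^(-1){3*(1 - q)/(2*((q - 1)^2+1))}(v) -3*exp(v)*cos(v)/2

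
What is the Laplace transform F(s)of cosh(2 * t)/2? s/(2 * (s^2-4))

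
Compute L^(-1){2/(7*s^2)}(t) 2*t/7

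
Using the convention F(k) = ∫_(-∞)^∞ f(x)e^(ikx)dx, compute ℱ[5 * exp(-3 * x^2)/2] 5 * sqrt(3) * sqrt(pi) * exp(-k^2/12)/6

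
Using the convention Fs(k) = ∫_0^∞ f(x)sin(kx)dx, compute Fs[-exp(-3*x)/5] -k/(5*k^2 + 45)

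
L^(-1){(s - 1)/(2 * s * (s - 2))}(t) exp(t) * cosh(t)/2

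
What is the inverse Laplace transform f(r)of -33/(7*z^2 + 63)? -11*sin(3*r)/7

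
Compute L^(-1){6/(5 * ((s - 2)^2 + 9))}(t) 2 * exp(2 * t) * sin(3 * t)/5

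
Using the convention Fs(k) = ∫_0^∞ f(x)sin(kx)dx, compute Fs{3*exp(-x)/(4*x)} 3*atan(k)/4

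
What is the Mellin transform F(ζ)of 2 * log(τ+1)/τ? -2 * pi * csc(pi * ζ)/(ζ - 1)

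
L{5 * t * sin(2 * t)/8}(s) 5 * s/(2 * (s^2+4)^2)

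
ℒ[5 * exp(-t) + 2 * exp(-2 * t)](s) 2/(s + 2) + 5/(s + 1)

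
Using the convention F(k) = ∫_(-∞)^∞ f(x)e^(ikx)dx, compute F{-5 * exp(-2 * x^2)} -5 * sqrt(2) * sqrt(pi) * exp(-k^2/8)/2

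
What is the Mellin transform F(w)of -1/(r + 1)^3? -pi * (w - 2) * (w - 1)/(2 * sin(pi * w))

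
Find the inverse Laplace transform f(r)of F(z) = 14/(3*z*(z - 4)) 7*exp(2*r)*sinh(2*r)/3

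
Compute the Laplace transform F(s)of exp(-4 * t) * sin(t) 1/((s + 4)^2 + 1)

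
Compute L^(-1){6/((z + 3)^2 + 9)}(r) 2*exp(-3*r)*sin(3*r)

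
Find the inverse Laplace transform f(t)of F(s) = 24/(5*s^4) 4*t^3/5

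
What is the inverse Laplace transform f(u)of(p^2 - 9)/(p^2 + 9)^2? u*cos(3*u)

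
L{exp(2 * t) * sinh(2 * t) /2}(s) 1/(s * (s - 4) ) 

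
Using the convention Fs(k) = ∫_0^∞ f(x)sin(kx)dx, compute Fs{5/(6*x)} 5*pi/12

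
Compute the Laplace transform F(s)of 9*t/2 9/(2*s^2)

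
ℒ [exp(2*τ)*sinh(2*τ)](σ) 2/(σ*(σ - 4))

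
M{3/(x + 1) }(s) 3*pi*csc(pi*s) 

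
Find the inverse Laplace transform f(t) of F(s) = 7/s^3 7 * t^2/2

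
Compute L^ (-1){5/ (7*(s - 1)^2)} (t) 5*t*exp (t)/7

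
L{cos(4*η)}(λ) λ/(λ^2 + 16)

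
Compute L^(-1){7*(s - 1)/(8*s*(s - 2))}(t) 7*exp(t)*cosh(t)/8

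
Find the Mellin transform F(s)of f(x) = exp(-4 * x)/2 gamma(s)/(2 * 2^(2 * s))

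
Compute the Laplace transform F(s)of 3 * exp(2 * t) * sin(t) 3/((s - 2)^2 + 1)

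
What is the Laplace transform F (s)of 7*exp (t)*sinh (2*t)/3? 14/ (3*( (s - 1)^2 - 4))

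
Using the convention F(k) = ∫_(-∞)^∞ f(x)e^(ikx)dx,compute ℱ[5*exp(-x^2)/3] 5*sqrt(pi)*exp(-k^2/4)/3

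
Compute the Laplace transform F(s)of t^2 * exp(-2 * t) 2/(s + 2)^3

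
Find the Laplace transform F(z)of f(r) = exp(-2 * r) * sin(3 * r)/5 3/(5 * ((z + 2)^2 + 9))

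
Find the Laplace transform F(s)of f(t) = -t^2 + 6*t 6/s^2 - 2/s^3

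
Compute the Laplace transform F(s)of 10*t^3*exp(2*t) 60/(s - 2)^4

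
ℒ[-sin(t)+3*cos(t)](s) 3*s/(s^2+1)-1/(s^2+1) 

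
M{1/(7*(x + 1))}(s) pi*csc(pi*s)/7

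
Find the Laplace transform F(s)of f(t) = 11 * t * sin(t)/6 11 * s/(3 * (s^2 + 1)^2)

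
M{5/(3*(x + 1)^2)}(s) -5*pi*(s - 1)/(3*sin(pi*s))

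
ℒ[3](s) 3/s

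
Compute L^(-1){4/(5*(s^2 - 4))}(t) 2*sinh(2*t)/5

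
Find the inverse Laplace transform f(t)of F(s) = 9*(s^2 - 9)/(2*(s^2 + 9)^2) 9*t*cos(3*t)/2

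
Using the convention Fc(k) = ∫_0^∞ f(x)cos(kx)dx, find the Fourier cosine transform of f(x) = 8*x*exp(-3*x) 8*(9 - k^2)/(k^2 + 9)^2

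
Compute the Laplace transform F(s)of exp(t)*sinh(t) 1/(s*(s - 2))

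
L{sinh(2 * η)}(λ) 2/(λ^2 - 4)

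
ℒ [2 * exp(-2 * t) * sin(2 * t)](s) 4/((s+2)^2+4)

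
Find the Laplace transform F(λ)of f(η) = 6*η 6/λ^2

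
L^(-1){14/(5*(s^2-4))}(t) 7*sinh(2*t)/5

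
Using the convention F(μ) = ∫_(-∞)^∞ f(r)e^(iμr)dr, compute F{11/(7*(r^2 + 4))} 11*pi*exp(-2*Abs(μ))/14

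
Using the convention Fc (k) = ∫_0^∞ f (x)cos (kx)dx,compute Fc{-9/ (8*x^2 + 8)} -9*pi*exp (-k)/16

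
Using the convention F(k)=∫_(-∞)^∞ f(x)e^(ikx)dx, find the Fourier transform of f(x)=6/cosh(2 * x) 3 * pi/cosh(pi * k/4)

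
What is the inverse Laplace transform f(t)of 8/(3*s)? 8/3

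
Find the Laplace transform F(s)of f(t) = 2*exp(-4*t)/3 2/(3*(s+4))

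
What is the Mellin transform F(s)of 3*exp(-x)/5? 3*gamma(s)/5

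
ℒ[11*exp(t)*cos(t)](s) 11*(s - 1)/((s - 1)^2+1)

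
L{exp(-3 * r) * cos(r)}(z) (z+3)/((z+3)^2+1)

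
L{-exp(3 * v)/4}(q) -1/(4 * q - 12)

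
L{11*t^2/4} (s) 11/ (2*s^3)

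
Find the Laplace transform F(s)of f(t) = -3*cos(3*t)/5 -3*s/(5*s^2 + 45)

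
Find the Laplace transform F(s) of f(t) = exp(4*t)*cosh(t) (s - 4) /((s - 4) ^2 - 1) 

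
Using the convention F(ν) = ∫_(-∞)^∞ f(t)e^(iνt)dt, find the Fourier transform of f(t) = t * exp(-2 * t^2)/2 sqrt(2) * I * sqrt(pi) * ν * exp(-ν^2/8)/16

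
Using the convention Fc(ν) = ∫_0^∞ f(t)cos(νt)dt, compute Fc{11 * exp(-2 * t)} 22/(ν^2 + 4)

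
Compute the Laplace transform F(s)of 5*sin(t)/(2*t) 5*atan(1/s)/2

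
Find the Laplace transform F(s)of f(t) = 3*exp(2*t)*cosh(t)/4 3*(s - 2)/(4*((s - 2)^2 - 1))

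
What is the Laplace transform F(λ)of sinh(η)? 1/(λ^2 - 1)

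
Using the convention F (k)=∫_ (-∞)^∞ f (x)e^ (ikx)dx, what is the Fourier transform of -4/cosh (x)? -4*pi/cosh (pi*k/2)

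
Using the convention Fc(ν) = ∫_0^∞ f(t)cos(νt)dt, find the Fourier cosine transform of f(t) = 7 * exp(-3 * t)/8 21/(8 * (ν^2 + 9))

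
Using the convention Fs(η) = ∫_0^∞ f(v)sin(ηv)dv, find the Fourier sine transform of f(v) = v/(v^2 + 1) pi*exp(-η)/2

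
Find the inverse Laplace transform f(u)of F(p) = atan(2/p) sin(2 * u)/u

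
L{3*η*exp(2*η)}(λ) 3/(λ - 2)^2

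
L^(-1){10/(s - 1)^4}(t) 5 * t^3 * exp(t)/3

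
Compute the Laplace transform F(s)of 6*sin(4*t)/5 24/(5*(s^2+16))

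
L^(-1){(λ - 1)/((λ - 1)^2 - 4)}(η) exp(η)*cosh(2*η)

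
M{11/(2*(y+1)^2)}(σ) -11*pi*(σ - 1)/(2*sin(pi*σ))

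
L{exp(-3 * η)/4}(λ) 1/(4 * (λ + 3))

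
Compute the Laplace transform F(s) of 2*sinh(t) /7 2/(7*(s^2 - 1) ) 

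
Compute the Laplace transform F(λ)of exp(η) 1/(λ - 1)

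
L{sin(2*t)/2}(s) 1/(s^2 + 4)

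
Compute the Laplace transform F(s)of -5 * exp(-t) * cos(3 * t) 5 * (-s - 1)/((s + 1)^2 + 9)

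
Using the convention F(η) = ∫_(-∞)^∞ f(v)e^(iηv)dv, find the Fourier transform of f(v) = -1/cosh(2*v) -pi/(2*cosh(pi*η/4))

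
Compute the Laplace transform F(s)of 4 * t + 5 4/s^2 + 5/s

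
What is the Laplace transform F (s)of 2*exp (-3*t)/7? 2/ (7*(s + 3))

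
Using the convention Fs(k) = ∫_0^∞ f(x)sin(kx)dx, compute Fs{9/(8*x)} 9*pi/16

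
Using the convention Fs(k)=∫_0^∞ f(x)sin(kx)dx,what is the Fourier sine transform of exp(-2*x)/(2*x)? atan(k/2)/2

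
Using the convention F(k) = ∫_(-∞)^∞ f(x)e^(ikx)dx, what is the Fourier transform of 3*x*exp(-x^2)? 3*I*sqrt(pi)*k*exp(-k^2/4)/2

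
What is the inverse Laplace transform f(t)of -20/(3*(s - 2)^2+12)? -10*exp(2*t)*sin(2*t)/3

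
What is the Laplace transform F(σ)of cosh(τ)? σ/(σ^2 - 1)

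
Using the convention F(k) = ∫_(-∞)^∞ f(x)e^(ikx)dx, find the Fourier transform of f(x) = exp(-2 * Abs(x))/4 1/(k^2+4)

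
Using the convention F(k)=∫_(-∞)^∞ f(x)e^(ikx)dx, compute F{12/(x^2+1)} 12*pi*exp(-Abs(k))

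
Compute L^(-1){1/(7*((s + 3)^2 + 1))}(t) exp(-3*t)*sin(t)/7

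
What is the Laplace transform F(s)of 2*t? 2/s^2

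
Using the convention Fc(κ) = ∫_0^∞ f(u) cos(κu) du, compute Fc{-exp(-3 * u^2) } -sqrt(3) * sqrt(pi) * exp(-κ^2/12) /6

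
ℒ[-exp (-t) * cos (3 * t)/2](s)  (-s - 1)/ (2 * ( (s + 1)^2 + 9))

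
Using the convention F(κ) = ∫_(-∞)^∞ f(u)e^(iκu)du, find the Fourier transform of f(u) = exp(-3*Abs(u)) 6/(κ^2 + 9)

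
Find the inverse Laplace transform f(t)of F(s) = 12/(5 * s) 12/5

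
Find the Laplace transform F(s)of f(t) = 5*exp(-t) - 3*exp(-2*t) 5/(s + 1) - 3/(s + 2)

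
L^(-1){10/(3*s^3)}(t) 5*t^2/3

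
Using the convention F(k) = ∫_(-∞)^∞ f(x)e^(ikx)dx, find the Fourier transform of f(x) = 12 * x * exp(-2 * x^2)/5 3 * sqrt(2) * I * sqrt(pi) * k * exp(-k^2/8)/10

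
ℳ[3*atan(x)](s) -3*pi*sec(pi*s/2)/(2*s)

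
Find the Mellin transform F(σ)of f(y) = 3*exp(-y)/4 3*gamma(σ)/4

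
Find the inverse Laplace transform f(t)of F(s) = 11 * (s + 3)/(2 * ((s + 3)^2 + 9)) 11 * exp(-3 * t) * cos(3 * t)/2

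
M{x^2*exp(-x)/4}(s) gamma(s + 2)/4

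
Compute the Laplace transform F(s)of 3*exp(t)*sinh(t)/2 3/(2*s*(s - 2))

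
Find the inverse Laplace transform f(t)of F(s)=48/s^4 8 * t^3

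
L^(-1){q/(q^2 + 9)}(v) cos(3 * v)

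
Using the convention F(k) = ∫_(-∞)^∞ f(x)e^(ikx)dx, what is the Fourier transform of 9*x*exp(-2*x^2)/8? 9*sqrt(2)*I*sqrt(pi)*k*exp(-k^2/8)/64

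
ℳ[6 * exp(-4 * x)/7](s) 6 * gamma(s)/(7 * 2^(2 * s))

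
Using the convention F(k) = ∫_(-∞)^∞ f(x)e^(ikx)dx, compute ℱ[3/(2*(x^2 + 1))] 3*pi*exp(-Abs(k))/2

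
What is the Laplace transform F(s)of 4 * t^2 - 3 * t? 8/s^3 - 3/s^2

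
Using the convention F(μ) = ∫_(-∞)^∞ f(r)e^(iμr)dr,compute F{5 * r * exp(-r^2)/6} 5 * I * sqrt(pi) * μ * exp(-μ^2/4)/12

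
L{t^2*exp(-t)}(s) 2/(s + 1)^3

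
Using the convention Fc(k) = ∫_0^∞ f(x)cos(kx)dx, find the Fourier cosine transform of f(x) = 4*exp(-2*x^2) sqrt(2)*sqrt(pi)*exp(-k^2/8)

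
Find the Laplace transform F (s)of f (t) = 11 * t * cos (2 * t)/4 11 * (s^2 - 4)/ (4 * (s^2+4)^2)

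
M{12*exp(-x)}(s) 12*gamma(s)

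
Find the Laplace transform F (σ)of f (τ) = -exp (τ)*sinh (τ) -1/ (σ*(σ - 2))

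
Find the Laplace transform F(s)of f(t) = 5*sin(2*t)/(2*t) 5*atan(2/s)/2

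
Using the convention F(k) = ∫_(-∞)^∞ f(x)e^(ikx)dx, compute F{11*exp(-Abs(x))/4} 11/(2*(k^2 + 1))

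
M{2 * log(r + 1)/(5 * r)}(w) -2 * pi * csc(pi * w)/(5 * w - 5)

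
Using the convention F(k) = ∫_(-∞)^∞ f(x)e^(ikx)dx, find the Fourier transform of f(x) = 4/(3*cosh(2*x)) 2*pi/(3*cosh(pi*k/4))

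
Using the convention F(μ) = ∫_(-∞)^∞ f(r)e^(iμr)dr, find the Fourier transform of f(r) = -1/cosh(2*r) -pi/(2*cosh(pi*μ/4))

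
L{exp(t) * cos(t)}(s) (s - 1)/((s - 1)^2 + 1)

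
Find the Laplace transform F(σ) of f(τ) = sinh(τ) 1/(σ^2 - 1) 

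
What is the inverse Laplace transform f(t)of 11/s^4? 11*t^3/6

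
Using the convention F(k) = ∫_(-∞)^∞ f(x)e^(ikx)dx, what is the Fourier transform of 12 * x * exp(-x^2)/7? 6 * I * sqrt(pi) * k * exp(-k^2/4)/7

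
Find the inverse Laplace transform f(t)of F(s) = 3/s 3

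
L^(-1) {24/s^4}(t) 4 * t^3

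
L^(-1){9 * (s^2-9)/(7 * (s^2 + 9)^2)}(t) 9 * t * cos(3 * t)/7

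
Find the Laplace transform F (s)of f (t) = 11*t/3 11/ (3*s^2)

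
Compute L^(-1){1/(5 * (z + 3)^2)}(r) r * exp(-3 * r)/5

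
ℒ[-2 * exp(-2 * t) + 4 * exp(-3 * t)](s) 4/(s + 3)-2/(s + 2)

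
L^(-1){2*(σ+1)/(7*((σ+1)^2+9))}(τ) 2*exp(-τ)*cos(3*τ)/7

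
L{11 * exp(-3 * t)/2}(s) 11/(2 * (s + 3))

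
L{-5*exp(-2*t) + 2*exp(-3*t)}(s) 2/(s + 3)-5/(s + 2)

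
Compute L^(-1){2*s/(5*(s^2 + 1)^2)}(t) t*sin(t)/5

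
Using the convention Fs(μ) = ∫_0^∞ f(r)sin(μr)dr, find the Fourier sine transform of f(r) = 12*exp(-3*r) 12*μ/(μ^2 + 9)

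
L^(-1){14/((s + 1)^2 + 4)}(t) 7*exp(-t)*sin(2*t)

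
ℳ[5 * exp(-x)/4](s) 5 * gamma(s)/4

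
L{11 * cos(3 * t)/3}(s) 11 * s/(3 * (s^2 + 9))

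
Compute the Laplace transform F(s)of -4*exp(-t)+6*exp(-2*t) 6/(s+2) - 4/(s+1)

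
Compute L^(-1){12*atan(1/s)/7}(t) 12*sin(t)/(7*t)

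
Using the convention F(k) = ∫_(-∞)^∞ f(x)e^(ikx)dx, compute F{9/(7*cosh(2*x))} 9*pi/(14*cosh(pi*k/4))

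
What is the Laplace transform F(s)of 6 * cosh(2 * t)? 6 * s/(s^2 - 4)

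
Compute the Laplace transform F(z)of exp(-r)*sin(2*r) 2/((z + 1)^2 + 4)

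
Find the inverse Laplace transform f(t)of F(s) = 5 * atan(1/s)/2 5 * sin(t)/(2 * t)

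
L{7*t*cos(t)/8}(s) 7*(s^2 - 1)/(8*(s^2 + 1)^2)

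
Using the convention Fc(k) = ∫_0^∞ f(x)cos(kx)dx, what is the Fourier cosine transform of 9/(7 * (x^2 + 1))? 9 * pi * exp(-k)/14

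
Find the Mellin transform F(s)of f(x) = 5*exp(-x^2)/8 5*gamma(s/2)/16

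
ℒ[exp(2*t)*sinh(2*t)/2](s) 1/(s*(s - 4))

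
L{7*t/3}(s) 7/(3*s^2)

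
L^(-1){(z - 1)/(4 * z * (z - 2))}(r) exp(r) * cosh(r)/4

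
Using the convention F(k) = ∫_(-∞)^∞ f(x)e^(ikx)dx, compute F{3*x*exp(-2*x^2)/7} 3*sqrt(2)*I*sqrt(pi)*k*exp(-k^2/8)/56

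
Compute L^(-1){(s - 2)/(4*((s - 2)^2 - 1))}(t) exp(2*t)*cosh(t)/4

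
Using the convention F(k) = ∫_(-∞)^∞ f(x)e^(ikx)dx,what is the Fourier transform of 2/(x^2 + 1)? 2*pi*exp(-Abs(k))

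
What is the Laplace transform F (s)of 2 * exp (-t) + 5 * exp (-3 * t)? 5/ (s + 3) + 2/ (s + 1)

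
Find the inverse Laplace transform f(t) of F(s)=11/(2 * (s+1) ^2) 11 * t * exp(-t) /2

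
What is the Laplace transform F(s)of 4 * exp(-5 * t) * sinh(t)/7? 4/(7 * ((s + 5)^2 - 1))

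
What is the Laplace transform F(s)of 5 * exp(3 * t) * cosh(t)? 5 * (s - 3)/((s - 3)^2 - 1)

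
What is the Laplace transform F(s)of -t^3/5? -6/(5*s^4)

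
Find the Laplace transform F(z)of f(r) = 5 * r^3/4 15/(2 * z^4)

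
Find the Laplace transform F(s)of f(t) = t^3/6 s^(-4)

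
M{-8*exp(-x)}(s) -8*gamma(s)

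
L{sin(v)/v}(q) atan(1/q)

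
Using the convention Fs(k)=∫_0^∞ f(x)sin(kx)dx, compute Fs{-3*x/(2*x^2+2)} -3*pi*exp(-k)/4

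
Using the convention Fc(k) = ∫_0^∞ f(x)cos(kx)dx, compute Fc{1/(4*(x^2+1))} pi*exp(-k)/8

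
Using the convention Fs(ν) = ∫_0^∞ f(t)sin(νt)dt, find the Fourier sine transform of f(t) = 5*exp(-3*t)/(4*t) 5*atan(ν/3)/4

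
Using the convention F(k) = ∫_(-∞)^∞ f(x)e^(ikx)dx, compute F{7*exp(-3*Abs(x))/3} 14/(k^2 + 9)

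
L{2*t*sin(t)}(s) 4*s/(s^2 + 1)^2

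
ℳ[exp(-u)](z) gamma(z)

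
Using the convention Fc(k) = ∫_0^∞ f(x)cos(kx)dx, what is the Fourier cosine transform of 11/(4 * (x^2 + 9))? 11 * pi * exp(-3 * k)/24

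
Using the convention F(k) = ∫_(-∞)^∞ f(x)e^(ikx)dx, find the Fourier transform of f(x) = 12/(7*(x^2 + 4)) 6*pi*exp(-2*Abs(k))/7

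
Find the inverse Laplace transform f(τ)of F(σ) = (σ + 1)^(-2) τ * exp(-τ)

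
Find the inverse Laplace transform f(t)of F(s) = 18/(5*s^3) 9*t^2/5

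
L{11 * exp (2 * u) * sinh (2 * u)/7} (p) 22/ (7 * p * (p - 4))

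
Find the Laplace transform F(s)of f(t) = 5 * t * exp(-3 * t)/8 5/(8 * (s + 3)^2)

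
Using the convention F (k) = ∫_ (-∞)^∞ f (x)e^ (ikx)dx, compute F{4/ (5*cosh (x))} 4*pi/ (5*cosh (pi*k/2))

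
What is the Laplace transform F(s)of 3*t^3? 18/s^4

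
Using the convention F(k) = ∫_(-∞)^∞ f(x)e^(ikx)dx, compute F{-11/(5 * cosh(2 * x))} -11 * pi/(10 * cosh(pi * k/4))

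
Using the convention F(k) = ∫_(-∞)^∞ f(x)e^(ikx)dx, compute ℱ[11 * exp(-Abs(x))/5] 22/(5 * (k^2 + 1))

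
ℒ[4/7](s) 4/(7*s)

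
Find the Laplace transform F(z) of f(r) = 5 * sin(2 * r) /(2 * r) 5 * atan(2/z) /2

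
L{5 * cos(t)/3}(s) 5 * s/(3 * (s^2 + 1))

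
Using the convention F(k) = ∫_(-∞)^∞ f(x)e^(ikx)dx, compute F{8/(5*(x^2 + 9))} 8*pi*exp(-3*Abs(k))/15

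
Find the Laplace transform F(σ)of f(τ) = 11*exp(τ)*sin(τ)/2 11/(2*((σ - 1)^2+1))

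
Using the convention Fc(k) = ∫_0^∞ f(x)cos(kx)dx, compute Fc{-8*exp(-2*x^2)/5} -2*sqrt(2)*sqrt(pi)*exp(-k^2/8)/5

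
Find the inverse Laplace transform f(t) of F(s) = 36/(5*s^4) 6*t^3/5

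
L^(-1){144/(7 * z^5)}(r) 6 * r^4/7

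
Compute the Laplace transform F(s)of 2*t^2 4/s^3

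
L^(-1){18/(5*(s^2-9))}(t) 6*sinh(3*t)/5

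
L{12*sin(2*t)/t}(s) 12*atan(2/s)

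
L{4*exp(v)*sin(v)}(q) 4/((q - 1)^2 + 1)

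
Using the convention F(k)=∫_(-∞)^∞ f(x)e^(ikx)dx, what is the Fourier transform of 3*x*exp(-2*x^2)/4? 3*sqrt(2)*I*sqrt(pi)*k*exp(-k^2/8)/32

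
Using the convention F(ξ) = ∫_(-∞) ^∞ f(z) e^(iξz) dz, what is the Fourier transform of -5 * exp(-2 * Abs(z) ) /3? -20/(3 * ξ^2 + 12) 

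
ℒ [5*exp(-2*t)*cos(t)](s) 5*(s + 2) /((s + 2) ^2 + 1) 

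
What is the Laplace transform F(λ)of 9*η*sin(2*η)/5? 36*λ/(5*(λ^2 + 4)^2)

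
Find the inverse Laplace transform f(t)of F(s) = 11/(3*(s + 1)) 11*exp(-t)/3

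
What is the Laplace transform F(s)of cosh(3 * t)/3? s/(3 * (s^2 - 9))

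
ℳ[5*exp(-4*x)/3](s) 5*gamma(s)/(3*4^s)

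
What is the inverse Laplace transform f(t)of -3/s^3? -3*t^2/2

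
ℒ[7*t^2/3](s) 14/(3*s^3)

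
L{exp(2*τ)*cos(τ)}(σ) (σ - 2)/((σ - 2)^2 + 1)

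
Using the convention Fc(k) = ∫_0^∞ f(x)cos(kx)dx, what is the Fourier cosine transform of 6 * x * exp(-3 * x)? 6 * (9 - k^2)/(k^2 + 9)^2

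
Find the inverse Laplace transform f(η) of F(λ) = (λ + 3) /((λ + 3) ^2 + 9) exp(-3*η)*cos(3*η) 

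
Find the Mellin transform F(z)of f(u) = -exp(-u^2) -gamma(z/2)/2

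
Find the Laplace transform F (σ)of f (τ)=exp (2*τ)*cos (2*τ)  (σ - 2)/ ( (σ - 2)^2 + 4)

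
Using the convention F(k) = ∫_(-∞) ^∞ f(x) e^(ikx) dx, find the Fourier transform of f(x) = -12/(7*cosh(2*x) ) -6*pi/(7*cosh(pi*k/4) ) 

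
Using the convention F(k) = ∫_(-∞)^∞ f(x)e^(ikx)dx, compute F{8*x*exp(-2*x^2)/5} sqrt(2)*I*sqrt(pi)*k*exp(-k^2/8)/5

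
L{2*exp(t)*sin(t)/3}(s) 2/(3*((s - 1)^2+1))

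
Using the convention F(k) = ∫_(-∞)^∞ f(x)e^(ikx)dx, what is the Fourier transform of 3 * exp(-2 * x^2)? 3 * sqrt(2) * sqrt(pi) * exp(-k^2/8)/2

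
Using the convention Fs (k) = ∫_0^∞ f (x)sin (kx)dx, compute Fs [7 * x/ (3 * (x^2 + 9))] 7 * pi * exp (-3 * k)/6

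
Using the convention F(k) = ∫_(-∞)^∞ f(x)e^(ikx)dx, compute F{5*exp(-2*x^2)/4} 5*sqrt(2)*sqrt(pi)*exp(-k^2/8)/8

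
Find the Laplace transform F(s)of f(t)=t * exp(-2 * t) (s+2)^(-2)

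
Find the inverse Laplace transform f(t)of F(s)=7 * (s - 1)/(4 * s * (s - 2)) 7 * exp(t) * cosh(t)/4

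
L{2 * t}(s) 2/s^2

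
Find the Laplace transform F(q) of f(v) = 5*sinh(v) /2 5/(2*(q^2 - 1) ) 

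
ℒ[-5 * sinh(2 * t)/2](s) -5/(s^2 - 4)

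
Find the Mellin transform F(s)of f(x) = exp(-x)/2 gamma(s)/2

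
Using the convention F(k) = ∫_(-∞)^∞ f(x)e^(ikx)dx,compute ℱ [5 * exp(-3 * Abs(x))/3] 10/(k^2+9)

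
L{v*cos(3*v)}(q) (q^2-9)/(q^2 + 9)^2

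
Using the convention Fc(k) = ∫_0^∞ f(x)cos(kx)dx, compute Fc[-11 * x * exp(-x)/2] 11 * (k^2-1)/(2 * (k^2 + 1)^2)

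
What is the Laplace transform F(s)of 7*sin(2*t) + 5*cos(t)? 14/(s^2 + 4) + 5*s/(s^2 + 1)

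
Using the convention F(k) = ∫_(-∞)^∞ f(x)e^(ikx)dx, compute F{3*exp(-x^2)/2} 3*sqrt(pi)*exp(-k^2/4)/2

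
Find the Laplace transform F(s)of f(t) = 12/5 12/(5 * s)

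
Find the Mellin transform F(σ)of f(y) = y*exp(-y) gamma(σ + 1)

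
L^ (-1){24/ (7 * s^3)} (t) 12 * t^2/7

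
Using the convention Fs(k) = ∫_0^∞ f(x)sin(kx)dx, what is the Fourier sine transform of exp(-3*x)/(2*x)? atan(k/3)/2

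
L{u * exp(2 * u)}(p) (p - 2)^(-2)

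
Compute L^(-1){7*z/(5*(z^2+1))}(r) 7*cos(r)/5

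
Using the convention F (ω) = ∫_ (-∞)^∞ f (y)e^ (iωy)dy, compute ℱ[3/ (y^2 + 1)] 3*pi*exp (-Abs (ω))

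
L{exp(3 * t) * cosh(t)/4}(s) (s - 3)/(4 * ((s - 3)^2 - 1))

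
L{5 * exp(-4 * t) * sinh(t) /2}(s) 5/(2 * ((s + 4) ^2-1) ) 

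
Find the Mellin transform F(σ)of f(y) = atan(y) -pi * sec(pi * σ/2)/(2 * σ)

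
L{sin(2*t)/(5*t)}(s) atan(2/s)/5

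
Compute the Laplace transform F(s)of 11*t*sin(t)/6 11*s/(3*(s^2+1)^2)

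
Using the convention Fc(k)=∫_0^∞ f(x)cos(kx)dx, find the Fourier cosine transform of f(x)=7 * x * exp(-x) 7 * (1 - k^2)/(k^2+1)^2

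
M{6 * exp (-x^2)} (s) 3 * gamma (s/2)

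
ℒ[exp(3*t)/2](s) 1/(2*(s - 3))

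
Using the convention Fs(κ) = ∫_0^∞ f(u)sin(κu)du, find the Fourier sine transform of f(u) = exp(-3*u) κ/(κ^2 + 9)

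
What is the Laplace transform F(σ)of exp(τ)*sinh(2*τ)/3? 2/(3*((σ - 1)^2 - 4))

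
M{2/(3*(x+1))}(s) 2*pi*csc(pi*s)/3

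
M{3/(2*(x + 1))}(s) 3*pi*csc(pi*s)/2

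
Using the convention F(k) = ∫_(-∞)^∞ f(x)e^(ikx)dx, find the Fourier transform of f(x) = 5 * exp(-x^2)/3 5 * sqrt(pi) * exp(-k^2/4)/3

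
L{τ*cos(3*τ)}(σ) (σ^2 - 9)/(σ^2 + 9)^2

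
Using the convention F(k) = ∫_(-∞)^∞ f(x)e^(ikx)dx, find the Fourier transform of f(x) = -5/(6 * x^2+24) -5 * pi * exp(-2 * Abs(k))/12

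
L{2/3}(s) 2/(3*s)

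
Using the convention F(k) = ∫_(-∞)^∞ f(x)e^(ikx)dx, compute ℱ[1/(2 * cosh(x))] pi/(2 * cosh(pi * k/2))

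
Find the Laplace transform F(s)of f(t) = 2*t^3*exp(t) 12/(s - 1)^4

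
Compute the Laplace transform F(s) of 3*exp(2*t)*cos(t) 3*(s - 2) /((s - 2) ^2 + 1) 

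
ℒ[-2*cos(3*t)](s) -2*s/(s^2 + 9)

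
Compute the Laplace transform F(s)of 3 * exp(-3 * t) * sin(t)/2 3/(2 * ((s + 3)^2 + 1))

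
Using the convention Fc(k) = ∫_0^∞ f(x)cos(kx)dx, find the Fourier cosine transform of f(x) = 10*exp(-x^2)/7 5*sqrt(pi)*exp(-k^2/4)/7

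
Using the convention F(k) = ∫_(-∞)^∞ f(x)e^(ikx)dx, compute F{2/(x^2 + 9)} 2 * pi * exp(-3 * Abs(k))/3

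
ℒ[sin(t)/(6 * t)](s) atan(1/s)/6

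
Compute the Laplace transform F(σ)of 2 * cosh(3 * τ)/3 2 * σ/(3 * (σ^2-9))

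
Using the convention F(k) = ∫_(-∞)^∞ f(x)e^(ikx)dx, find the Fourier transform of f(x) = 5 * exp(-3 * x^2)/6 5 * sqrt(3) * sqrt(pi) * exp(-k^2/12)/18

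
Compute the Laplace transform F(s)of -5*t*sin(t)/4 -5*s/(2*(s^2 + 1)^2)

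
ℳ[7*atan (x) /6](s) -7*pi*sec (pi*s/2) / (12*s) 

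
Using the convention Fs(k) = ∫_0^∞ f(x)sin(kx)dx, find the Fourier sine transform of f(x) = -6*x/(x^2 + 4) -3*pi*exp(-2*k)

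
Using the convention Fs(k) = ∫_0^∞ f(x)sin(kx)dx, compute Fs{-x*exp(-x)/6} -k/(3*(k^2 + 1)^2)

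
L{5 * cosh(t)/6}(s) 5 * s/(6 * (s^2-1))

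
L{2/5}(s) 2/(5 * s)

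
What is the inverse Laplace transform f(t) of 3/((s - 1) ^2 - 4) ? 3 * exp(t) * sinh(2 * t) /2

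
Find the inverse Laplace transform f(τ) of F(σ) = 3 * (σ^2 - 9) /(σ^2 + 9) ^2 3 * τ * cos(3 * τ) 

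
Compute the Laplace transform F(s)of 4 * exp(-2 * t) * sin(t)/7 4/(7 * ((s + 2)^2 + 1))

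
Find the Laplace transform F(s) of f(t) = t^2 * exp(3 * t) 2/(s - 3) ^3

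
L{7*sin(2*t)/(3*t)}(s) 7*atan(2/s)/3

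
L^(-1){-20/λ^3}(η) -10 * η^2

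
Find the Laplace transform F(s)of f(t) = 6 6/s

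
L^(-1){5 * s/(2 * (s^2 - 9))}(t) 5 * cosh(3 * t)/2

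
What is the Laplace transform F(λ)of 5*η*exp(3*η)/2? 5/(2*(λ - 3)^2)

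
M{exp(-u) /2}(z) gamma(z) /2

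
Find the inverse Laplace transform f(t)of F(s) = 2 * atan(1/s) 2 * sin(t)/t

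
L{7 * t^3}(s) 42/s^4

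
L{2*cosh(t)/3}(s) 2*s/(3*(s^2 - 1))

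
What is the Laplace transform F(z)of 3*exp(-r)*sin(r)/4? 3/(4*((z + 1)^2 + 1))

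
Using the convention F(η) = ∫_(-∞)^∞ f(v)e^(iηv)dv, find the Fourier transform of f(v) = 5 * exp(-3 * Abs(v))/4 15/(2 * (η^2 + 9))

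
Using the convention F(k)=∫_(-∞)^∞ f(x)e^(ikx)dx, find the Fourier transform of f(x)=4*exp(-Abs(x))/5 8/(5*(k^2 + 1))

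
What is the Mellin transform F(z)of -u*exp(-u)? -gamma(z + 1)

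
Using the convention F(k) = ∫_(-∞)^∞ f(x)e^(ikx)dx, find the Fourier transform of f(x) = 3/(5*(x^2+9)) pi*exp(-3*Abs(k))/5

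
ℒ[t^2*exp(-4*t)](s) 2/(s+4)^3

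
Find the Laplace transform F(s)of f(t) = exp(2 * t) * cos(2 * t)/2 (s - 2)/(2 * ((s - 2)^2 + 4))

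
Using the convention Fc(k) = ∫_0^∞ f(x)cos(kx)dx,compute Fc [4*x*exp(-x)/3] 4*(1 - k^2)/(3*(k^2+1)^2)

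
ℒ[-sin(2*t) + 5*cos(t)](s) 5*s/(s^2 + 1)-2/(s^2 + 4) 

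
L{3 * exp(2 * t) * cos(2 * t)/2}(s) 3 * (s - 2)/(2 * ((s - 2)^2 + 4))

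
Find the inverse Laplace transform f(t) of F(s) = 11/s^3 11 * t^2/2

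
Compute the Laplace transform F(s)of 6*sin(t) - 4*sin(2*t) 6/(s^2 + 1) - 8/(s^2 + 4)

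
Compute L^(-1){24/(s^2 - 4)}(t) 12 * sinh(2 * t)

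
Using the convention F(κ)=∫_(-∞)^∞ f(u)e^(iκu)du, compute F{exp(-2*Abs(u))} 4/(κ^2 + 4)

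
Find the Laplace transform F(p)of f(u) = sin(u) 1/(p^2 + 1)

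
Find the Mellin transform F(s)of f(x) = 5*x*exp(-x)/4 5*gamma(s+1)/4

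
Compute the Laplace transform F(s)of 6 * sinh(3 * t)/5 18/(5 * (s^2 - 9))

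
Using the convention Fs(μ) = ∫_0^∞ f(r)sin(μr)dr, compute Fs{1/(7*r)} pi/14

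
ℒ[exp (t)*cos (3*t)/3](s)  (s - 1)/ (3*( (s - 1)^2 + 9))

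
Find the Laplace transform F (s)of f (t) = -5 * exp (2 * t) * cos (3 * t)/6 5 * (2 - s)/ (6 * ( (s - 2)^2 + 9))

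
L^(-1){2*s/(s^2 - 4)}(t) 2*cosh(2*t)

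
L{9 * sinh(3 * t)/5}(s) 27/(5 * (s^2 - 9))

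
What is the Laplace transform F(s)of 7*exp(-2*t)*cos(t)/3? 7*(s+2)/(3*((s+2)^2+1))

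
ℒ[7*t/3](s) 7/(3*s^2)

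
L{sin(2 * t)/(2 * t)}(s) atan(2/s)/2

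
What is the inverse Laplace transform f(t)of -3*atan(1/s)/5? -3*sin(t)/(5*t)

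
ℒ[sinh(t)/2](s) 1/(2 * (s^2 - 1))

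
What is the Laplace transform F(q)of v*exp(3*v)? (q - 3)^(-2)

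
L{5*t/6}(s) 5/(6*s^2) 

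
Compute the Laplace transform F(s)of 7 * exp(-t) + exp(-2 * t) 7/(s + 1) + 1/(s + 2)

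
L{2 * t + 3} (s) 2/s^2 + 3/s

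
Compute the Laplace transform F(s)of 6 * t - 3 6/s^2 - 3/s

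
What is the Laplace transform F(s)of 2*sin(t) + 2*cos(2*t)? 2/(s^2 + 1) + 2*s/(s^2 + 4)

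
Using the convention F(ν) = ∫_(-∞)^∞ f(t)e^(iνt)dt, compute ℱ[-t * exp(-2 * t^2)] -sqrt(2) * I * sqrt(pi) * ν * exp(-ν^2/8)/8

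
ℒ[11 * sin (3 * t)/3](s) 11/ (s^2+9)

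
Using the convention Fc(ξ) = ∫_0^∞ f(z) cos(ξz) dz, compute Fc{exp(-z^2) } sqrt(pi)*exp(-ξ^2/4) /2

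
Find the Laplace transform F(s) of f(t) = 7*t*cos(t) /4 7*(s^2 - 1) /(4*(s^2+1) ^2) 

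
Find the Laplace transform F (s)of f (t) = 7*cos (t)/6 7*s/ (6*(s^2 + 1))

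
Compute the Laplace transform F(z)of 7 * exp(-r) 7/(z + 1)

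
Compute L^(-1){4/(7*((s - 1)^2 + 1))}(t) 4*exp(t)*sin(t)/7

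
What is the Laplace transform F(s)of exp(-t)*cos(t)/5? (s + 1)/(5*((s + 1)^2 + 1))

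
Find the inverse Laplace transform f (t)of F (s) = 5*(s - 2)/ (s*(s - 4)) 5*exp (2*t)*cosh (2*t)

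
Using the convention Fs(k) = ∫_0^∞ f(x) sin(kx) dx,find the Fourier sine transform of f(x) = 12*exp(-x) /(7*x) 12*atan(k) /7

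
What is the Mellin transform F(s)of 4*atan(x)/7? -2*pi*sec(pi*s/2)/(7*s)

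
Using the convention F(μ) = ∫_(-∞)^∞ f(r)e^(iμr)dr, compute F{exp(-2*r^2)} sqrt(2)*sqrt(pi)*exp(-μ^2/8)/2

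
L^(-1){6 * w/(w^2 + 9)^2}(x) x * sin(3 * x)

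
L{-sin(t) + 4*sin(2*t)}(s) 8/(s^2 + 4) - 1/(s^2 + 1)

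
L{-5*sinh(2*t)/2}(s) -5/(s^2 - 4)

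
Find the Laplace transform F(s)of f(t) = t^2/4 1/(2 * s^3)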